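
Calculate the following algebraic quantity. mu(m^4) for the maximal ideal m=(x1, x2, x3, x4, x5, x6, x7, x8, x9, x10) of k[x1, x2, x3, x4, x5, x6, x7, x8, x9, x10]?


Graded Nakayama: mu(m^d) = dim_k (m^d/m^(d+1)) = #degree-4 monomials in 10 vars
C(n+d-1,d)=C(13,4)=715


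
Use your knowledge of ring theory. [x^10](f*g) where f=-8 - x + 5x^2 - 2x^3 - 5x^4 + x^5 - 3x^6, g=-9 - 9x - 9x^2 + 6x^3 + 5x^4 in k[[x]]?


[x^10] = sum a_i*b_j, i+j=10
  -3*5=-15
Sum=-15


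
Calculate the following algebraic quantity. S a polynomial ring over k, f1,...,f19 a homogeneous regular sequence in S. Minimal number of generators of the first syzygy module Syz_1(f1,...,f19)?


Regular sequence => Koszul complex is the minimal free resolution.
Syz_1 minimally generated by Koszul relations f_i*e_j - f_j*e_i (i<j): mu(Syz_1) = beta_2 = C(m,2) = m(m-1)/2
m=19
19*18/2 = 171


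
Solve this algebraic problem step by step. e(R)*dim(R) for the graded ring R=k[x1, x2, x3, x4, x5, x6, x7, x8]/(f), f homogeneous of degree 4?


e(R)=deg(f)=4, dim(R)=8-1=7
e*dim=4*7=28


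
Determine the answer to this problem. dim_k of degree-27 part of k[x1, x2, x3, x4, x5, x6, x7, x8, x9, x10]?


C(d+n-1,n-1)=C(36,9)=94143280


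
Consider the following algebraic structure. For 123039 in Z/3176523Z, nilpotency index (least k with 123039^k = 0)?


123039^k mod 3176523:
k=1: 123039
k=2: 2463426
k=3: 0
First zero at k = 3


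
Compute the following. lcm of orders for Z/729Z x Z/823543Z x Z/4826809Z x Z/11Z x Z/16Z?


Exponent = lcm of the cyclic orders; pairwise coprime => product.
3^6*7^7*13^6*11^1*2^4=729*823543*4826809*11*16=510019275597079248


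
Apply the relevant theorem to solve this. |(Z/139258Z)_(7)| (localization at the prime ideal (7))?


7-primary part: 139258=7^4*58
Size=7^4=2401


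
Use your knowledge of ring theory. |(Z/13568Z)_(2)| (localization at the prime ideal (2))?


2-primary part: 13568=2^8*53
Size=2^8=256


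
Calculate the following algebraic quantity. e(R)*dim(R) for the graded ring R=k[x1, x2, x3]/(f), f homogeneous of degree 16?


e(R)=deg(f)=16, dim(R)=3-1=2
e*dim=16*2=32


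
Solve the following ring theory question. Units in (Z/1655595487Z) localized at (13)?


Local ring = Z/4826809Z.
phi(4826809) = 13^5*(13-1) = 4455516


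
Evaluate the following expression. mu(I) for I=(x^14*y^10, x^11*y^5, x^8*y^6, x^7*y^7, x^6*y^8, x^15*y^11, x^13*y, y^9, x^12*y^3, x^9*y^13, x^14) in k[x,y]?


Remove redundant (divisible by others).
x^14*y^10 redundant.
x^9*y^13 redundant.
x^15*y^11 redundant.
Min: x^14, x^13*y, x^12*y^3, x^11*y^5, x^8*y^6, x^7*y^7, x^6*y^8, y^9
Count=8


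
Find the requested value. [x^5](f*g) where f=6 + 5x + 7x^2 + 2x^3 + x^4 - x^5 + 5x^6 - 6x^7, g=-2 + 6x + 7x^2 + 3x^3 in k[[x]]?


[x^5] = sum a_i*b_j, i+j=5
  7*3=21
  2*7=14
  1*6=6
  -1*-2=2
Sum=43


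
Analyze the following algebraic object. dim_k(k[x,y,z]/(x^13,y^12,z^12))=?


Basis: x^iy^jz^k, i<13,j<12,k<12
13*12*12=1872


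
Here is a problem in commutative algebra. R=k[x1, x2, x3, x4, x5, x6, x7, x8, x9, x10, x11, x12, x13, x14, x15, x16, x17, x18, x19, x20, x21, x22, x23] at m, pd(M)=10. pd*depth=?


pd+depth=23
depth=23-10=13
pd*depth=10*13=130


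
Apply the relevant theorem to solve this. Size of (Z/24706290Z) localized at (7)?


7-primary part: 24706290=7^7*30
Size=7^7=823543


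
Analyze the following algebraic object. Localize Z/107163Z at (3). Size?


3-primary part: 107163=3^7*49
Size=3^7=2187


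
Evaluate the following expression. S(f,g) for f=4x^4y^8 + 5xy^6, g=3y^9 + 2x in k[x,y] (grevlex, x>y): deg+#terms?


LT(f)=4x^4y^8, LT(g)=3y^9
lcm(LM)=x^4y^9
S(f,g) (scaled by 12 to clear denominators) = 3y*f - 4x^4*g = 15xy^7 - 8x^5
2 terms, deg 8.
8+2=10


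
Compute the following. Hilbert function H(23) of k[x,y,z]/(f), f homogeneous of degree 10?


C(25,2)-C(15,2)=300-105=195


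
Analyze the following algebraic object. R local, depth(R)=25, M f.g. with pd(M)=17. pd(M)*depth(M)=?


pd+depth=25
depth=25-17=8
pd*depth=17*8=136


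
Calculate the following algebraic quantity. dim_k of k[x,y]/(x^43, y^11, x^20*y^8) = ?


k[x,y]/I, I = (x^43, y^11, x^20*y^8)
Rect: 43x11=473. Corner: (43-20)x(11-8)=69.
dim = 473-69 = 404


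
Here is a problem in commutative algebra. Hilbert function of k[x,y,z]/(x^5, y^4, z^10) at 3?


Need i<5, j<4, k<10 with i+j+k=3.
For each i, j ranges over max(0,3-i-9)..min(3,3-i):
  i=0: j in [0,3] -> 4
  i=1: j in [0,2] -> 3
  i=2: j in [0,1] -> 2
  i=3: j in [0,0] -> 1
H(3) = 4+3+2+1 = 10


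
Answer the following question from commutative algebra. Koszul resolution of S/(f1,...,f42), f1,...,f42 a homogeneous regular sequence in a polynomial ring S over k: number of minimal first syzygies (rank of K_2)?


Regular sequence => Koszul complex is the minimal free resolution.
Syz_1 minimally generated by Koszul relations f_i*e_j - f_j*e_i (i<j): mu(Syz_1) = beta_2 = C(m,2) = m(m-1)/2
m=42
42*41/2 = 861


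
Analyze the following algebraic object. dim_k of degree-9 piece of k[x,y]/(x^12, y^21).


k[x,y], I = (x^12, y^21), d = 9
Need i < 12 and d-i < 21.
Range: 0 <= i <= 9.
H(9) = 10


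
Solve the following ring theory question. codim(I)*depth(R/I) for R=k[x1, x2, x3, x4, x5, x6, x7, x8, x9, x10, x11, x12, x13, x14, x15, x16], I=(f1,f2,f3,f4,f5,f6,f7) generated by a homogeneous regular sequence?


codim=7, depth=dim(R/I)=16-7=9
Product=7*9=63


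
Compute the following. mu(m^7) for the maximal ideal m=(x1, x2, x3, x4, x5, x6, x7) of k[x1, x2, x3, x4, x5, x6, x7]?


Graded Nakayama: mu(m^d) = dim_k (m^d/m^(d+1)) = #degree-7 monomials in 7 vars
C(n+d-1,d)=C(13,7)=1716


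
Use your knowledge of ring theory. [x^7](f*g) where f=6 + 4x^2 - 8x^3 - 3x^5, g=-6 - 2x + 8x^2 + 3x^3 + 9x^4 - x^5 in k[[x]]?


[x^7] = sum a_i*b_j, i+j=7
  4*-1=-4
  -8*9=-72
  -3*8=-24
Sum=-100


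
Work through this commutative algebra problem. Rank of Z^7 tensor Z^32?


rank(M(x)N) = rank(M)*rank(N)
7*32 = 224


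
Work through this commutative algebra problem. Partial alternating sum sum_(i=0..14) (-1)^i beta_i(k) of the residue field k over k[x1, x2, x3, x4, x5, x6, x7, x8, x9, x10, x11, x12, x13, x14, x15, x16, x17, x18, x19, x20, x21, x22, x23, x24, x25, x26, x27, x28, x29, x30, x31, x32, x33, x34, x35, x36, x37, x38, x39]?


Koszul resolution: beta_i(k)=C(n,i), n=39
sum_(i=0..p) (-1)^i C(n,i) = (-1)^p C(n-1,p)
(-1)^14*C(38,14) = (-1)^14*9669554100 = 9669554100


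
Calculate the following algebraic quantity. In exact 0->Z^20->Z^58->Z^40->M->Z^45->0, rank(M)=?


Alt sum=0:
(-1)^0*20 + (-1)^1*58 + (-1)^2*40 + (-1)^3*? + (-1)^4*45=0
rank(M)=47


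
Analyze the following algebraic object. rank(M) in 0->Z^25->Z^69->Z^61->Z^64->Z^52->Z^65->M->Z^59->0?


Alt sum=0:
(-1)^0*25 + (-1)^1*69 + (-1)^2*61 + (-1)^3*64 + (-1)^4*52 + (-1)^5*65 + (-1)^6*? + (-1)^7*59=0
rank(M)=119


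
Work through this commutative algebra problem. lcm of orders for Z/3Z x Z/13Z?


Exponent = lcm of the cyclic orders; pairwise coprime => product.
3^1*13^1=3*13=39


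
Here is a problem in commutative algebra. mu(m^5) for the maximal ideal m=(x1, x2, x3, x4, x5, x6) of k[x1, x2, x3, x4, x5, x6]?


Graded Nakayama: mu(m^d) = dim_k (m^d/m^(d+1)) = #degree-5 monomials in 6 vars
C(n+d-1,d)=C(10,5)=252


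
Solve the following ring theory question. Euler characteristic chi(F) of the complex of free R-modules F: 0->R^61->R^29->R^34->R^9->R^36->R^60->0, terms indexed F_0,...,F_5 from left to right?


chi = sum (-1)^i * rank:
(-1)^0*61=61
(-1)^1*29=-29
(-1)^2*34=34
(-1)^3*9=-9
(-1)^4*36=36
(-1)^5*60=-60
chi=33


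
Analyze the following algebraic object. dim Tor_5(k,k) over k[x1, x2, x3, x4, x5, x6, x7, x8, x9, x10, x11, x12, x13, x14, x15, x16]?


Koszul: C(n,i)=C(16,5)=4368


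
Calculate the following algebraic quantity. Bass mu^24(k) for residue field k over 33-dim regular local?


C(n,i)=C(33,24)=38567100


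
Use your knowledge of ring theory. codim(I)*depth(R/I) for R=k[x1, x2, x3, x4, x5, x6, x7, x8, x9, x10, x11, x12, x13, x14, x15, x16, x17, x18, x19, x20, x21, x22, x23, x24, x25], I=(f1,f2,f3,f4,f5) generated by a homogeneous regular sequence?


codim=5, depth=dim(R/I)=25-5=20
Product=5*20=100


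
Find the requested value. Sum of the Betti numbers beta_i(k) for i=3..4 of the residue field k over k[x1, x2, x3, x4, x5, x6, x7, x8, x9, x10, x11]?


Koszul resolution: beta_i(k)=C(n,i), n=11
C(11,3)=165, C(11,4)=330
Sum=495


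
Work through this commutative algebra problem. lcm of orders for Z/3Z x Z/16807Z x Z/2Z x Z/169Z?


Exponent = lcm of the cyclic orders; pairwise coprime => product.
3^1*7^5*2^1*13^2=3*16807*2*169=17042298


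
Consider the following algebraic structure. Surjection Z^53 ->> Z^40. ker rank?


rank(ker) = 53-40 = 13


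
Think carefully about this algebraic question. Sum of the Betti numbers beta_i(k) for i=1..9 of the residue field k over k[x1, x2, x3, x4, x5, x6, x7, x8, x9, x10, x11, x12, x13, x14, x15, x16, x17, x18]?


Koszul resolution: beta_i(k)=C(n,i), n=18
C(18,1)=18, C(18,2)=153, C(18,3)=816, C(18,4)=3060, C(18,5)=8568, C(18,6)=18564, C(18,7)=31824, C(18,8)=43758, C(18,9)=48620
Sum=155381


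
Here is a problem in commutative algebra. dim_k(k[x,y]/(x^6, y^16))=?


Basis: x^i*y^j, i<6, j<16
6*16=96


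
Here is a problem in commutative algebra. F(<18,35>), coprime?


gcd(18,35)=1 => F=ab-a-b=18*35-18-35=630-53=577


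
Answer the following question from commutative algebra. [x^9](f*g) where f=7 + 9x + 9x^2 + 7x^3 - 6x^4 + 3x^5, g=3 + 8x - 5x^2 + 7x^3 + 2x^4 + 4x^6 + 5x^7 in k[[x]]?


[x^9] = sum a_i*b_j, i+j=9
  9*5=45
  7*4=28
  3*2=6
Sum=79


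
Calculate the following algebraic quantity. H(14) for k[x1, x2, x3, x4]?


C(d+n-1,n-1)=C(17,3)=680


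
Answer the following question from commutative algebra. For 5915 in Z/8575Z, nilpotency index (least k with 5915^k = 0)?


5915^k mod 8575:
k=1: 5915
k=2: 1225
k=3: 0
First zero at k = 3


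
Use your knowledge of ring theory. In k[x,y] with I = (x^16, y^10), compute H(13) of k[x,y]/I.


k[x,y], I = (x^16, y^10), d = 13
Need i < 16 and d-i < 10.
Range: 4 <= i <= 13.
H(13) = 10


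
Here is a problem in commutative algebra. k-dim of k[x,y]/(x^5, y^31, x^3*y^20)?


k[x,y]/I, I = (x^5, y^31, x^3*y^20)
Rect: 5x31=155. Corner: (5-3)x(31-20)=22.
dim = 155-22 = 133


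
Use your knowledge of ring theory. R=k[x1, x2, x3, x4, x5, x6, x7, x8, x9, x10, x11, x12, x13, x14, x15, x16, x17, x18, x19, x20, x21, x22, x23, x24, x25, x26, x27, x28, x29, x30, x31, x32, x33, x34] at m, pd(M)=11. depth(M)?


pd+depth=depth(R)=34
depth=34-11=23


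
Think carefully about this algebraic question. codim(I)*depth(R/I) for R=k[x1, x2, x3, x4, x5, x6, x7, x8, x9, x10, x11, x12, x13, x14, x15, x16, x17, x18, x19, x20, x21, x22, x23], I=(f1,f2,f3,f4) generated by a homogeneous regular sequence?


codim=4, depth=dim(R/I)=23-4=19
Product=4*19=76


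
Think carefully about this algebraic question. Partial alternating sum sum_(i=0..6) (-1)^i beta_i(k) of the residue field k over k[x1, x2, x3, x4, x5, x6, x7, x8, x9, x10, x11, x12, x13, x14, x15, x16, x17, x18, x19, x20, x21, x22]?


Koszul resolution: beta_i(k)=C(n,i), n=22
sum_(i=0..p) (-1)^i C(n,i) = (-1)^p C(n-1,p)
(-1)^6*C(21,6) = (-1)^6*54264 = 54264


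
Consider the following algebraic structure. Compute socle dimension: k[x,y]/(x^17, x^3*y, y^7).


Socle = ann(m) = span of standard monomials u with x*u, y*u in I (staircase corners).
Minimal generators: x^17, x^3*y, y^7
Corners: x^2y^6, x^16
Socle dim=2


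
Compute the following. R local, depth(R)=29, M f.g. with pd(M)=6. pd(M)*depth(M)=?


pd+depth=29
depth=29-6=23
pd*depth=6*23=138


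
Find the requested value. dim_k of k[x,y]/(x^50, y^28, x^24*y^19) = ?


k[x,y]/I, I = (x^50, y^28, x^24*y^19)
Rect: 50x28=1400. Corner: (50-24)x(28-19)=234.
dim = 1400-234 = 1166


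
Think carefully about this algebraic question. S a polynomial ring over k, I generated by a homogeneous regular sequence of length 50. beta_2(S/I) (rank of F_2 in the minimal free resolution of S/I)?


Regular sequence => Koszul complex is the minimal free resolution.
Syz_1 minimally generated by Koszul relations f_i*e_j - f_j*e_i (i<j): mu(Syz_1) = beta_2 = C(m,2) = m(m-1)/2
m=50
50*49/2 = 1225


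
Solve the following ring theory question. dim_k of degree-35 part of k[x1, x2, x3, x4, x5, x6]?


C(d+n-1,n-1)=C(40,5)=658008


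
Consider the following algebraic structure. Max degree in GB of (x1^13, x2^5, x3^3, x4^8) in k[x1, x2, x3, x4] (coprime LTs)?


Pure powers, coprime LTs => already GB.
Degrees: 13, 5, 3, 8
Max=13


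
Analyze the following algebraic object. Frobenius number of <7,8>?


gcd(7,8)=1 => F=ab-a-b=7*8-7-8=56-15=41


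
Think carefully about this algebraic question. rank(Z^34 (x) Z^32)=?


rank(M(x)N) = rank(M)*rank(N)
34*32 = 1088


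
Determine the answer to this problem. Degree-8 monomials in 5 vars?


C(d+n-1,n-1)=C(12,4)=495


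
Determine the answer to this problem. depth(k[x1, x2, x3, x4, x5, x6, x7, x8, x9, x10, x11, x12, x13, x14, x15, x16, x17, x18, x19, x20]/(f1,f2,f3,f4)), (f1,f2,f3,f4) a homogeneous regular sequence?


depth(R)=20
depth(R/I)=20-4=16


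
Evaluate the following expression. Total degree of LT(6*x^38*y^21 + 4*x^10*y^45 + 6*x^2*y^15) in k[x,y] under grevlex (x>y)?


LT: 6*x^38*y^21
deg_x=38, deg_y=21
Total=38+21=59


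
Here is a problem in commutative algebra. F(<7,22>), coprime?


gcd(7,22)=1 => F=ab-a-b=7*22-7-22=154-29=125


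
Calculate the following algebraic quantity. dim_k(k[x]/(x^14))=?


Basis: 1,x,...,x^13
dim=14


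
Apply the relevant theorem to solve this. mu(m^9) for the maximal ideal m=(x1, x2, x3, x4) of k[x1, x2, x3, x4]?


Graded Nakayama: mu(m^d) = dim_k (m^d/m^(d+1)) = #degree-9 monomials in 4 vars
C(n+d-1,d)=C(12,9)=220


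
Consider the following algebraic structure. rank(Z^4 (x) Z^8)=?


rank(M(x)N) = rank(M)*rank(N)
4*8 = 32


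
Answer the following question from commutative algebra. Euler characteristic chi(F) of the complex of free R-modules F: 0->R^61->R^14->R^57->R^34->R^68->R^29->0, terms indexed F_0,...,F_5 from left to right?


chi = sum (-1)^i * rank:
(-1)^0*61=61
(-1)^1*14=-14
(-1)^2*57=57
(-1)^3*34=-34
(-1)^4*68=68
(-1)^5*29=-29
chi=109


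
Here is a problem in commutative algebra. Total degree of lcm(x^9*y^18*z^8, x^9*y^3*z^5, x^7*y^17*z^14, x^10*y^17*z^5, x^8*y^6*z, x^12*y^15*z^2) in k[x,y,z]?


lcm = componentwise max:
x: max(9,9,7,10,8,12)=12
y: max(18,3,17,17,6,15)=18
z: max(8,5,14,5,1,2)=14
Total=12+18+14=44


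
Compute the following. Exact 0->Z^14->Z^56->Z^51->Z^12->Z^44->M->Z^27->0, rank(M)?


Alt sum=0:
(-1)^0*14 + (-1)^1*56 + (-1)^2*51 + (-1)^3*12 + (-1)^4*44 + (-1)^5*? + (-1)^6*27=0
rank(M)=68


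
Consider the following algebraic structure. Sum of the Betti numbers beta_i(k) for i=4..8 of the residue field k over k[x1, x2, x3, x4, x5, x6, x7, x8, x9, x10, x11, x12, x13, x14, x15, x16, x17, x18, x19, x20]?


Koszul resolution: beta_i(k)=C(n,i), n=20
C(20,4)=4845, C(20,5)=15504, C(20,6)=38760, C(20,7)=77520, C(20,8)=125970
Sum=262599


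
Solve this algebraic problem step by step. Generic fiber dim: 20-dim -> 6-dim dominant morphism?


dim(fiber)=dim(X)-dim(Y)=20-6=14


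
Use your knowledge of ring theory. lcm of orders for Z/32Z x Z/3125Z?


Exponent = lcm of the cyclic orders; pairwise coprime => product.
2^5*5^5=32*3125=100000


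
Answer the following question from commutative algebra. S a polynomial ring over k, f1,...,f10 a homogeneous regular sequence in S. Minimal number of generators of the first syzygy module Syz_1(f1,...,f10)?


Regular sequence => Koszul complex is the minimal free resolution.
Syz_1 minimally generated by Koszul relations f_i*e_j - f_j*e_i (i<j): mu(Syz_1) = beta_2 = C(m,2) = m(m-1)/2
m=10
10*9/2 = 45


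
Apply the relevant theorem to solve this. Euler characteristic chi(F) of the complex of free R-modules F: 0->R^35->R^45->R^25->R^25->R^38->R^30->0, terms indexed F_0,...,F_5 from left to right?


chi = sum (-1)^i * rank:
(-1)^0*35=35
(-1)^1*45=-45
(-1)^2*25=25
(-1)^3*25=-25
(-1)^4*38=38
(-1)^5*30=-30
chi=-2


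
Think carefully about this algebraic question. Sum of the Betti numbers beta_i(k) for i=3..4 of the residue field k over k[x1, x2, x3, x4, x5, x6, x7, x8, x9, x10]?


Koszul resolution: beta_i(k)=C(n,i), n=10
C(10,3)=120, C(10,4)=210
Sum=330


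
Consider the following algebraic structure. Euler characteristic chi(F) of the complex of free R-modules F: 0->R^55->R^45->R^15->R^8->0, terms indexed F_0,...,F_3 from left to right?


chi = sum (-1)^i * rank:
(-1)^0*55=55
(-1)^1*45=-45
(-1)^2*15=15
(-1)^3*8=-8
chi=17


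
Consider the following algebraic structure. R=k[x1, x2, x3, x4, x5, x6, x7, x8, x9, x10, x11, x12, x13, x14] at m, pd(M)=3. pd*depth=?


pd+depth=14
depth=14-3=11
pd*depth=3*11=33


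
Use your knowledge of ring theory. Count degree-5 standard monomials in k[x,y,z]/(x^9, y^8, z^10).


Need i<9, j<8, k<10 with i+j+k=5.
For each i, j ranges over max(0,5-i-9)..min(7,5-i):
  i=0: j in [0,5] -> 6
  i=1: j in [0,4] -> 5
  i=2: j in [0,3] -> 4
  i=3: j in [0,2] -> 3
  i=4: j in [0,1] -> 2
  i=5: j in [0,0] -> 1
H(5) = 6+5+4+3+2+1 = 21


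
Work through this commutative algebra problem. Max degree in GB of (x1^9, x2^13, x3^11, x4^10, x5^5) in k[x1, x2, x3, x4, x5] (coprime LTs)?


Pure powers, coprime LTs => already GB.
Degrees: 9, 13, 11, 10, 5
Max=13


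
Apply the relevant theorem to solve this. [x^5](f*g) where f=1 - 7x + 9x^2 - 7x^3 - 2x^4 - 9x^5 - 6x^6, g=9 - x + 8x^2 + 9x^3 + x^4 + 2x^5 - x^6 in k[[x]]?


[x^5] = sum a_i*b_j, i+j=5
  1*2=2
  -7*1=-7
  9*9=81
  -7*8=-56
  -2*-1=2
  -9*9=-81
Sum=-59


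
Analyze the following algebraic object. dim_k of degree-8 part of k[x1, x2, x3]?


C(d+n-1,n-1)=C(10,2)=45


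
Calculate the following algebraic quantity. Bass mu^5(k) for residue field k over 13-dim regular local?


C(n,i)=C(13,5)=1287


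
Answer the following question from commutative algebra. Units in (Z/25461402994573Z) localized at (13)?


Local ring = Z/10604499373Z.
phi(10604499373) = 13^8*(13-1) = 9788768652


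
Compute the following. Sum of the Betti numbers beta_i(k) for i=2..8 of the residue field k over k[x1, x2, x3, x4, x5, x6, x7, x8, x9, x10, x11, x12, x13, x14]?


Koszul resolution: beta_i(k)=C(n,i), n=14
C(14,2)=91, C(14,3)=364, C(14,4)=1001, C(14,5)=2002, C(14,6)=3003, C(14,7)=3432, C(14,8)=3003
Sum=12896


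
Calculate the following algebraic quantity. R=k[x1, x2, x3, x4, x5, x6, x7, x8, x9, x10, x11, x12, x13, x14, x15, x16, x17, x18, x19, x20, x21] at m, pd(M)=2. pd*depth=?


pd+depth=21
depth=21-2=19
pd*depth=2*19=38


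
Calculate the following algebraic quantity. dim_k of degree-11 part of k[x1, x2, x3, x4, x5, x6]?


C(d+n-1,n-1)=C(16,5)=4368


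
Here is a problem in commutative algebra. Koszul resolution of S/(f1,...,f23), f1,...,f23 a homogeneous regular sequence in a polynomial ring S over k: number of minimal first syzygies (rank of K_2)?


Regular sequence => Koszul complex is the minimal free resolution.
Syz_1 minimally generated by Koszul relations f_i*e_j - f_j*e_i (i<j): mu(Syz_1) = beta_2 = C(m,2) = m(m-1)/2
m=23
23*22/2 = 253


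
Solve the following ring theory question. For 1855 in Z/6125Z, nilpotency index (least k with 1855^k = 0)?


1855^k mod 6125:
k=1: 1855
k=2: 4900
k=3: 0
First zero at k = 3


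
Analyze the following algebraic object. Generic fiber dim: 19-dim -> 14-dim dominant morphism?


dim(fiber)=dim(X)-dim(Y)=19-14=5


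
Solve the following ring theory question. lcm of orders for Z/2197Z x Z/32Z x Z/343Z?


Exponent = lcm of the cyclic orders; pairwise coprime => product.
13^3*2^5*7^3=2197*32*343=24114272


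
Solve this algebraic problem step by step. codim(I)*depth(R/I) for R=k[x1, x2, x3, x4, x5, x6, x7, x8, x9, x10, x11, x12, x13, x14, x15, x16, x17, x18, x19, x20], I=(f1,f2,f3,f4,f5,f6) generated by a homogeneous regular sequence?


codim=6, depth=dim(R/I)=20-6=14
Product=6*14=84


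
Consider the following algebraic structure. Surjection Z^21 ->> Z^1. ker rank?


rank(ker) = 21-1 = 20


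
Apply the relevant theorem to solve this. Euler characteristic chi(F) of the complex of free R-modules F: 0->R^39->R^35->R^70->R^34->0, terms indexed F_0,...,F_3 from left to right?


chi = sum (-1)^i * rank:
(-1)^0*39=39
(-1)^1*35=-35
(-1)^2*70=70
(-1)^3*34=-34
chi=40


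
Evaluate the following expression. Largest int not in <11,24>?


gcd(11,24)=1 => F=ab-a-b=11*24-11-24=264-35=229


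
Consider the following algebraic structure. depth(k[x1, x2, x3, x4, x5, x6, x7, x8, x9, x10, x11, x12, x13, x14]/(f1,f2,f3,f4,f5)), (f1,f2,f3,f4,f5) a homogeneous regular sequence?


depth(R)=14
depth(R/I)=14-5=9


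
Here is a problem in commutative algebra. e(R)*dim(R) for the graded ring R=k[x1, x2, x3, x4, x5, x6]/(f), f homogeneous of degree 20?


e(R)=deg(f)=20, dim(R)=6-1=5
e*dim=20*5=100


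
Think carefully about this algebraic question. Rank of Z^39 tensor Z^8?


rank(M(x)N) = rank(M)*rank(N)
39*8 = 312


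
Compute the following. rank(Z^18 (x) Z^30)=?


rank(M(x)N) = rank(M)*rank(N)
18*30 = 540


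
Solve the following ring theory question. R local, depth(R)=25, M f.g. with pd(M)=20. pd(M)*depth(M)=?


pd+depth=25
depth=25-20=5
pd*depth=20*5=100


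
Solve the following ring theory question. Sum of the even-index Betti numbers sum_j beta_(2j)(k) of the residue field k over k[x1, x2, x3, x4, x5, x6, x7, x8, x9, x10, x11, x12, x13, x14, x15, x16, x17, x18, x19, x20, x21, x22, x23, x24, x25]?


Koszul resolution: beta_i(k)=C(n,i), n=25
sum_even C(25,i) = 2^(n-1) = 2^24 = 16777216


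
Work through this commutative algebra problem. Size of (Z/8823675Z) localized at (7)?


7-primary part: 8823675=7^6*75
Size=7^6=117649


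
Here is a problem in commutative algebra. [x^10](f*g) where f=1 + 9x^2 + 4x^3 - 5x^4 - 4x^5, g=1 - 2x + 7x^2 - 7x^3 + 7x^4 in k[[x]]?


[x^10] = sum a_i*b_j, i+j=10
Sum=0


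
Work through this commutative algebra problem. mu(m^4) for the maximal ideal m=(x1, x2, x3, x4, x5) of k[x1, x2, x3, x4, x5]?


Graded Nakayama: mu(m^d) = dim_k (m^d/m^(d+1)) = #degree-4 monomials in 5 vars
C(n+d-1,d)=C(8,4)=70


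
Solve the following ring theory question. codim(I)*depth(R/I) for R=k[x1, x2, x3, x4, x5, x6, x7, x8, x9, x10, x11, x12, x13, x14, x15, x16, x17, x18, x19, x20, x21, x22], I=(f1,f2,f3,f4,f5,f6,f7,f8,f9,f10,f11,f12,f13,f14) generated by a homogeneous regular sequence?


codim=14, depth=dim(R/I)=22-14=8
Product=14*8=112


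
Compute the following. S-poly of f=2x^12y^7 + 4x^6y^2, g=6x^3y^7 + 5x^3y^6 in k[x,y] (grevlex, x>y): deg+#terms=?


LT(f)=2x^12y^7, LT(g)=6x^3y^7
lcm(LM)=x^12y^7
S(f,g) (scaled by 12 to clear denominators) = 6*f - 2x^9*g = -10x^12y^6 + 24x^6y^2
2 terms, deg 18.
18+2=20


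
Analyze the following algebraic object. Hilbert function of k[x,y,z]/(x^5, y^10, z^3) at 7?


Need i<5, j<10, k<3 with i+j+k=7.
For each i, j ranges over max(0,7-i-2)..min(9,7-i):
  i=0: j in [5,7] -> 3
  i=1: j in [4,6] -> 3
  i=2: j in [3,5] -> 3
  i=3: j in [2,4] -> 3
  i=4: j in [1,3] -> 3
H(7) = 3+3+3+3+3 = 15


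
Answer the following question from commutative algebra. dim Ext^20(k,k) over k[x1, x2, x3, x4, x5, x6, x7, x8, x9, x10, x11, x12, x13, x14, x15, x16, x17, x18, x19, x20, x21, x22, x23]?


C(n,i)=C(23,20)=1771


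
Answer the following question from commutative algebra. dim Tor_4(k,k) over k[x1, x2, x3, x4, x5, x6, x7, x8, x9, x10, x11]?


Koszul: C(n,i)=C(11,4)=330


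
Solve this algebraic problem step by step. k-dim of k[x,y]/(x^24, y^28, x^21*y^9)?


k[x,y]/I, I = (x^24, y^28, x^21*y^9)
Rect: 24x28=672. Corner: (24-21)x(28-9)=57.
dim = 672-57 = 615


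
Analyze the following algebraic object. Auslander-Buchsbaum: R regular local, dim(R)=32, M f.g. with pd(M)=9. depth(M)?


pd+depth=depth(R)=32
depth=32-9=23


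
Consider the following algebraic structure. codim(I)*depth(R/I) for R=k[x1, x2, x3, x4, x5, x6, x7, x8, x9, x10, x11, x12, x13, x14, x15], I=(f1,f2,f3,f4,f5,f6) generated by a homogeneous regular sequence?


codim=6, depth=dim(R/I)=15-6=9
Product=6*9=54


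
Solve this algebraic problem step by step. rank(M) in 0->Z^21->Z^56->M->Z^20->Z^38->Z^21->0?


Alt sum=0:
(-1)^0*21 + (-1)^1*56 + (-1)^2*? + (-1)^3*20 + (-1)^4*38 + (-1)^5*21=0
rank(M)=38


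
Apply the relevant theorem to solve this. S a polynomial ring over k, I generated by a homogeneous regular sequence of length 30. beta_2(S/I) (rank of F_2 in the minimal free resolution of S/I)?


Regular sequence => Koszul complex is the minimal free resolution.
Syz_1 minimally generated by Koszul relations f_i*e_j - f_j*e_i (i<j): mu(Syz_1) = beta_2 = C(m,2) = m(m-1)/2
m=30
30*29/2 = 435


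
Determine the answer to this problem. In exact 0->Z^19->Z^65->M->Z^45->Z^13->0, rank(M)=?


Alt sum=0:
(-1)^0*19 + (-1)^1*65 + (-1)^2*? + (-1)^3*45 + (-1)^4*13=0
rank(M)=78


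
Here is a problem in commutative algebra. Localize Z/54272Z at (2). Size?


2-primary part: 54272=2^10*53
Size=2^10=1024


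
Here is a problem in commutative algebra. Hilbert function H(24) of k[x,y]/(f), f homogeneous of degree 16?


H(t)=d for t>=d-1.
d=16, t=24
H(24)=16


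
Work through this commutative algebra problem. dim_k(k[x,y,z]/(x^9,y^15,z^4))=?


Basis: x^iy^jz^k, i<9,j<15,k<4
9*15*4=540


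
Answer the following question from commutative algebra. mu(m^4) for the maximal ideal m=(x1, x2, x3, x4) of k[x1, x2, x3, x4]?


Graded Nakayama: mu(m^d) = dim_k (m^d/m^(d+1)) = #degree-4 monomials in 4 vars
C(n+d-1,d)=C(7,4)=35


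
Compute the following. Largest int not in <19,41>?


gcd(19,41)=1 => F=ab-a-b=19*41-19-41=779-60=719


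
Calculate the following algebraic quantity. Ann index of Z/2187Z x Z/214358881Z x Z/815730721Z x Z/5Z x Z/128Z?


Exponent = lcm of the cyclic orders; pairwise coprime => product.
3^7*11^8*13^8*5^1*2^7=2187*214358881*815730721*5*128=244746819451380198775680


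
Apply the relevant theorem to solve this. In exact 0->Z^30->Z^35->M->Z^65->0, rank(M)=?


Alt sum=0:
(-1)^0*30 + (-1)^1*35 + (-1)^2*? + (-1)^3*65=0
rank(M)=70


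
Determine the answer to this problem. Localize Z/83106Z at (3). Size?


3-primary part: 83106=3^7*38
Size=3^7=2187


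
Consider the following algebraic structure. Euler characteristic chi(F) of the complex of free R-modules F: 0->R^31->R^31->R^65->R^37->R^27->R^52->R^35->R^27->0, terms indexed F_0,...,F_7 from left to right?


chi = sum (-1)^i * rank:
(-1)^0*31=31
(-1)^1*31=-31
(-1)^2*65=65
(-1)^3*37=-37
(-1)^4*27=27
(-1)^5*52=-52
(-1)^6*35=35
(-1)^7*27=-27
chi=11


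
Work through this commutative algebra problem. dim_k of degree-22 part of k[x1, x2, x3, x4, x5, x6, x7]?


C(d+n-1,n-1)=C(28,6)=376740


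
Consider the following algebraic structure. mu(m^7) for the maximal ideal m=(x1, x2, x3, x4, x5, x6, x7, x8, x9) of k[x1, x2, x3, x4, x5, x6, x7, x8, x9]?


Graded Nakayama: mu(m^d) = dim_k (m^d/m^(d+1)) = #degree-7 monomials in 9 vars
C(n+d-1,d)=C(15,7)=6435


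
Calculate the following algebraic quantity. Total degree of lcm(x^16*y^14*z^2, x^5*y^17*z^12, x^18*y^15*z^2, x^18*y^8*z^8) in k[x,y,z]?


lcm = componentwise max:
x: max(16,5,18,18)=18
y: max(14,17,15,8)=17
z: max(2,12,2,8)=12
Total=18+17+12=47


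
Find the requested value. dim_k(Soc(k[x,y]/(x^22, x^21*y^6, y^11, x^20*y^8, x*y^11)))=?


Socle = ann(m) = span of standard monomials u with x*u, y*u in I (staircase corners).
Redundant generators: x*y^11
Minimal generators: x^22, x^21*y^6, x^20*y^8, y^11
Corners: x^19y^10, x^20y^7, x^21y^5
Socle dim=3


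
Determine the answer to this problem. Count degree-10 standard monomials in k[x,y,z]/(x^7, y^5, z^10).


Need i<7, j<5, k<10 with i+j+k=10.
For each i, j ranges over max(0,10-i-9)..min(4,10-i):
  i=0: j in [1,4] -> 4
  i=1: j in [0,4] -> 5
  i=2: j in [0,4] -> 5
  i=3: j in [0,4] -> 5
  i=4: j in [0,4] -> 5
  i=5: j in [0,4] -> 5
  i=6: j in [0,4] -> 5
H(10) = 4+5+5+5+5+5+5 = 34


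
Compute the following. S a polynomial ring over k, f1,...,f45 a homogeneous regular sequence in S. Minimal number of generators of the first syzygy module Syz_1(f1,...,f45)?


Regular sequence => Koszul complex is the minimal free resolution.
Syz_1 minimally generated by Koszul relations f_i*e_j - f_j*e_i (i<j): mu(Syz_1) = beta_2 = C(m,2) = m(m-1)/2
m=45
45*44/2 = 990


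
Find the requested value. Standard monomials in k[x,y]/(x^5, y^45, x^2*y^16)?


k[x,y]/I, I = (x^5, y^45, x^2*y^16)
Rect: 5x45=225. Corner: (5-2)x(45-16)=87.
dim = 225-87 = 138


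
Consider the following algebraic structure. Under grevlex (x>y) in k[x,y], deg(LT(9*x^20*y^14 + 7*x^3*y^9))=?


LT: 9*x^20*y^14
deg_x=20, deg_y=14
Total=20+14=34


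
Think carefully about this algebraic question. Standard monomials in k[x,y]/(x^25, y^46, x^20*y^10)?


k[x,y]/I, I = (x^25, y^46, x^20*y^10)
Rect: 25x46=1150. Corner: (25-20)x(46-10)=180.
dim = 1150-180 = 970


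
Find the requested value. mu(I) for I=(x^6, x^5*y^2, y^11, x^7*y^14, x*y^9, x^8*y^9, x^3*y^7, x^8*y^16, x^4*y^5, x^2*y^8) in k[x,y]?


Remove redundant (divisible by others).
x^7*y^14 redundant.
x^8*y^16 redundant.
x^8*y^9 redundant.
Min: x^6, x^5*y^2, x^4*y^5, x^3*y^7, x^2*y^8, x*y^9, y^11
Count=7


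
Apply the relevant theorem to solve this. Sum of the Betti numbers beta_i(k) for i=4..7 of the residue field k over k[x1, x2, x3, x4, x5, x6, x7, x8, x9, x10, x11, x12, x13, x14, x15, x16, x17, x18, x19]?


Koszul resolution: beta_i(k)=C(n,i), n=19
C(19,4)=3876, C(19,5)=11628, C(19,6)=27132, C(19,7)=50388
Sum=93024


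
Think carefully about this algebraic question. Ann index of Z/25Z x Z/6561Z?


Exponent = lcm of the cyclic orders; pairwise coprime => product.
5^2*3^8=25*6561=164025


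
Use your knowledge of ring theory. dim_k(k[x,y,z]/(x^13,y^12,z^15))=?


Basis: x^iy^jz^k, i<13,j<12,k<15
13*12*15=2340


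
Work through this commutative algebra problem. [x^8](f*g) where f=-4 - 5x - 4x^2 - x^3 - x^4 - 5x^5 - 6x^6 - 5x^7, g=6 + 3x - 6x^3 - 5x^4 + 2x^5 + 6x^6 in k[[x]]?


[x^8] = sum a_i*b_j, i+j=8
  -4*6=-24
  -1*2=-2
  -1*-5=5
  -5*-6=30
  -5*3=-15
Sum=-6


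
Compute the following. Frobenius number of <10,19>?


gcd(10,19)=1 => F=ab-a-b=10*19-10-19=190-29=161


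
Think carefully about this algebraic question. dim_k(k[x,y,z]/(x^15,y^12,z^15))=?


Basis: x^iy^jz^k, i<15,j<12,k<15
15*12*15=2700


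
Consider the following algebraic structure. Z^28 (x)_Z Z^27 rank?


rank(M(x)N) = rank(M)*rank(N)
28*27 = 756


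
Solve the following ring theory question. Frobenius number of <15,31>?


gcd(15,31)=1 => F=ab-a-b=15*31-15-31=465-46=419


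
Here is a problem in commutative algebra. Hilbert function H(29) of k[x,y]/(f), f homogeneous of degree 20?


H(t)=d for t>=d-1.
d=20, t=29
H(29)=20


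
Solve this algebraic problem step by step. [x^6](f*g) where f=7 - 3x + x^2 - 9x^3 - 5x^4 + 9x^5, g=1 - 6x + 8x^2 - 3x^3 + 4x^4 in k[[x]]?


[x^6] = sum a_i*b_j, i+j=6
  1*4=4
  -9*-3=27
  -5*8=-40
  9*-6=-54
Sum=-63


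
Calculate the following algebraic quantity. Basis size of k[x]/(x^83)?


Basis: 1,x,...,x^82
dim=83


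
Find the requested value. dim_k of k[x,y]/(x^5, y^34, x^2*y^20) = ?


k[x,y]/I, I = (x^5, y^34, x^2*y^20)
Rect: 5x34=170. Corner: (5-2)x(34-20)=42.
dim = 170-42 = 128


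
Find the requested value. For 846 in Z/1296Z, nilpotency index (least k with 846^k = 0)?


846^k mod 1296:
k=1: 846
k=2: 324
k=3: 648
k=4: 0
First zero at k = 4


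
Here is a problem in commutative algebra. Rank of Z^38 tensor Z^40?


rank(M(x)N) = rank(M)*rank(N)
38*40 = 1520


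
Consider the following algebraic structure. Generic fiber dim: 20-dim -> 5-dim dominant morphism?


dim(fiber)=dim(X)-dim(Y)=20-5=15


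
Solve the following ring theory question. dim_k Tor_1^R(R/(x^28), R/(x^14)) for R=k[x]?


Tor_1(R/I,R/J)=(I cap J)/IJ=(x^28)/(x^42)
dim=42-28=min(28,14)=14


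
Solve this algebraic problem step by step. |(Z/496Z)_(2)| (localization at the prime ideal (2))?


2-primary part: 496=2^4*31
Size=2^4=16


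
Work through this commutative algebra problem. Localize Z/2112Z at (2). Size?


2-primary part: 2112=2^6*33
Size=2^6=64


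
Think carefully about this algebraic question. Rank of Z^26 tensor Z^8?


rank(M(x)N) = rank(M)*rank(N)
26*8 = 208


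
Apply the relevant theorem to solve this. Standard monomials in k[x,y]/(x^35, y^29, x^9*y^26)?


k[x,y]/I, I = (x^35, y^29, x^9*y^26)
Rect: 35x29=1015. Corner: (35-9)x(29-26)=78.
dim = 1015-78 = 937


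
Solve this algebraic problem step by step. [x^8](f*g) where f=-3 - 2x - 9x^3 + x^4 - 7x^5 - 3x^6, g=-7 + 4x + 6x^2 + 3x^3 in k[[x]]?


[x^8] = sum a_i*b_j, i+j=8
  -7*3=-21
  -3*6=-18
Sum=-39


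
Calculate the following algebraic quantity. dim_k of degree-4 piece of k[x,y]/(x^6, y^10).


k[x,y], I = (x^6, y^10), d = 4
Need i < 6 and d-i < 10.
Range: 0 <= i <= 4.
H(4) = 5


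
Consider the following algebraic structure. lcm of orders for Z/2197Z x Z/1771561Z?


Exponent = lcm of the cyclic orders; pairwise coprime => product.
13^3*11^6=2197*1771561=3892119517


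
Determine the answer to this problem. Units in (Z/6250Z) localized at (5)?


Local ring = Z/3125Z.
phi(3125) = 5^4*(5-1) = 2500


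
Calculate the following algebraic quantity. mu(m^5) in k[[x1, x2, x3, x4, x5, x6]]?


C(n+d-1,d)=C(10,5)=252


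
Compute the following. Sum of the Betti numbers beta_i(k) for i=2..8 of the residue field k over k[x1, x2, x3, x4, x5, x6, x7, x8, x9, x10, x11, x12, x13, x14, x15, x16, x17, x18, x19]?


Koszul resolution: beta_i(k)=C(n,i), n=19
C(19,2)=171, C(19,3)=969, C(19,4)=3876, C(19,5)=11628, C(19,6)=27132, C(19,7)=50388, C(19,8)=75582
Sum=169746


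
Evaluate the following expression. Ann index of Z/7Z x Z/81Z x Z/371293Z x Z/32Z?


Exponent = lcm of the cyclic orders; pairwise coprime => product.
7^1*3^4*13^5*2^5=7*81*371293*32=6736740192


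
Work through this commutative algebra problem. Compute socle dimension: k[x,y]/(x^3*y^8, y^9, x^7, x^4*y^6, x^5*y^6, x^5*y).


Socle = ann(m) = span of standard monomials u with x*u, y*u in I (staircase corners).
Redundant generators: x^5*y^6
Minimal generators: x^7, x^5*y, x^4*y^6, x^3*y^8, y^9
Corners: x^2y^8, x^3y^7, x^4y^5, x^6
Socle dim=4


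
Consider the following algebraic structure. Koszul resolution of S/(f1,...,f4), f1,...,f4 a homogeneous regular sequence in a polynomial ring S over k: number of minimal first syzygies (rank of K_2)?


Regular sequence => Koszul complex is the minimal free resolution.
Syz_1 minimally generated by Koszul relations f_i*e_j - f_j*e_i (i<j): mu(Syz_1) = beta_2 = C(m,2) = m(m-1)/2
m=4
4*3/2 = 6


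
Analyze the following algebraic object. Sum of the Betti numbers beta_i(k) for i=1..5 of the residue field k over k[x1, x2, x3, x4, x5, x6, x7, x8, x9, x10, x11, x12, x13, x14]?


Koszul resolution: beta_i(k)=C(n,i), n=14
C(14,1)=14, C(14,2)=91, C(14,3)=364, C(14,4)=1001, C(14,5)=2002
Sum=3472


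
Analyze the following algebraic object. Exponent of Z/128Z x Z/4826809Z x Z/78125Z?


Exponent = lcm of the cyclic orders; pairwise coprime => product.
2^7*13^6*5^7=128*4826809*78125=48268090000000


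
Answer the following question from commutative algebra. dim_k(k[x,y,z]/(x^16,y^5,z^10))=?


Basis: x^iy^jz^k, i<16,j<5,k<10
16*5*10=800


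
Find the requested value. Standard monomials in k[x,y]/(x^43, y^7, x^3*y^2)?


k[x,y]/I, I = (x^43, y^7, x^3*y^2)
Rect: 43x7=301. Corner: (43-3)x(7-2)=200.
dim = 301-200 = 101


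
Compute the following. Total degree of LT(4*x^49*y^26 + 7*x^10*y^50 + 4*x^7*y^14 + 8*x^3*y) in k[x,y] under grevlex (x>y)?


LT: 4*x^49*y^26
deg_x=49, deg_y=26
Total=49+26=75


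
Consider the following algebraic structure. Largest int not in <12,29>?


gcd(12,29)=1 => F=ab-a-b=12*29-12-29=348-41=307


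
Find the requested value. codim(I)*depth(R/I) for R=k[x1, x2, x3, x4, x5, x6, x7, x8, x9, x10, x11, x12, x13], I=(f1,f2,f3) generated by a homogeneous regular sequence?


codim=3, depth=dim(R/I)=13-3=10
Product=3*10=30


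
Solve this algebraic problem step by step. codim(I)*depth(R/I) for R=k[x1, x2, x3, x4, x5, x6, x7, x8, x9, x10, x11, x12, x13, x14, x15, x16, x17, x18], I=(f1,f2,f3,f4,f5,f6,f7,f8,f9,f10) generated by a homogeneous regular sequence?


codim=10, depth=dim(R/I)=18-10=8
Product=10*8=80


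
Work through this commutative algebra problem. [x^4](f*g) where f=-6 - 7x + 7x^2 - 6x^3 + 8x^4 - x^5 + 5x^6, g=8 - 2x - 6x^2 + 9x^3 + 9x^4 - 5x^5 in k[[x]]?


[x^4] = sum a_i*b_j, i+j=4
  -6*9=-54
  -7*9=-63
  7*-6=-42
  -6*-2=12
  8*8=64
Sum=-83


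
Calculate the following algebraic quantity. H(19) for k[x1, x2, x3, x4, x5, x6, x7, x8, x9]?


C(d+n-1,n-1)=C(27,8)=2220075


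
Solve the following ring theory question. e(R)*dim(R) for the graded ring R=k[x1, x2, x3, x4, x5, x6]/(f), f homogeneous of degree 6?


e(R)=deg(f)=6, dim(R)=6-1=5
e*dim=6*5=30


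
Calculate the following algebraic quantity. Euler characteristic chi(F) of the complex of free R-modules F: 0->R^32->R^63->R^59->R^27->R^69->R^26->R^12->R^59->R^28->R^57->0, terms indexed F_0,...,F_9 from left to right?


chi = sum (-1)^i * rank:
(-1)^0*32=32
(-1)^1*63=-63
(-1)^2*59=59
(-1)^3*27=-27
(-1)^4*69=69
(-1)^5*26=-26
(-1)^6*12=12
(-1)^7*59=-59
(-1)^8*28=28
(-1)^9*57=-57
chi=-32


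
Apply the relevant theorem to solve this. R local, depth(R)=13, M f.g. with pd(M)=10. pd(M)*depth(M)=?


pd+depth=13
depth=13-10=3
pd*depth=10*3=30


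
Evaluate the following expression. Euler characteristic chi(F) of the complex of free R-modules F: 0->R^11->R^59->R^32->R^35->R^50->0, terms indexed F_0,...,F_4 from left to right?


chi = sum (-1)^i * rank:
(-1)^0*11=11
(-1)^1*59=-59
(-1)^2*32=32
(-1)^3*35=-35
(-1)^4*50=50
chi=-1


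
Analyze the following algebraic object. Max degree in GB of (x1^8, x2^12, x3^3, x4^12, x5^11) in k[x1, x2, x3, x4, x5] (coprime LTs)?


Pure powers, coprime LTs => already GB.
Degrees: 8, 12, 3, 12, 11
Max=12


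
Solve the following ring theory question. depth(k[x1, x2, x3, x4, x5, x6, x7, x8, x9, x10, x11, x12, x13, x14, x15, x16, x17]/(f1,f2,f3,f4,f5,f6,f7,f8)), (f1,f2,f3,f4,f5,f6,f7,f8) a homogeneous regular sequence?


depth(R)=17
depth(R/I)=17-8=9


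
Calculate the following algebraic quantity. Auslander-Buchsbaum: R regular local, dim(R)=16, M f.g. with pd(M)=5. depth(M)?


pd+depth=depth(R)=16
depth=16-5=11


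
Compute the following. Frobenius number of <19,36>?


gcd(19,36)=1 => F=ab-a-b=19*36-19-36=684-55=629


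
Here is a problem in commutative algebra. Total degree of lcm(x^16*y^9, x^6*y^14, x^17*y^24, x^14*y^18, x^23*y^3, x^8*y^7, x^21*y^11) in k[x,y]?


lcm = componentwise max:
x: max(16,6,17,14,23,8,21)=23
y: max(9,14,24,18,3,7,11)=24
Total=23+24=47


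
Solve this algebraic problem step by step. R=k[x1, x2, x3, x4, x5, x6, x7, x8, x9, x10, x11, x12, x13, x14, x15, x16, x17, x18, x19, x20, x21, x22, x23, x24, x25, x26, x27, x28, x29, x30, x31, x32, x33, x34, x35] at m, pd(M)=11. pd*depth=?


pd+depth=35
depth=35-11=24
pd*depth=11*24=264


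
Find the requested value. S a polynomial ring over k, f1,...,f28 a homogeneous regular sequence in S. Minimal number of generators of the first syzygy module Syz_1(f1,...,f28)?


Regular sequence => Koszul complex is the minimal free resolution.
Syz_1 minimally generated by Koszul relations f_i*e_j - f_j*e_i (i<j): mu(Syz_1) = beta_2 = C(m,2) = m(m-1)/2
m=28
28*27/2 = 378
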